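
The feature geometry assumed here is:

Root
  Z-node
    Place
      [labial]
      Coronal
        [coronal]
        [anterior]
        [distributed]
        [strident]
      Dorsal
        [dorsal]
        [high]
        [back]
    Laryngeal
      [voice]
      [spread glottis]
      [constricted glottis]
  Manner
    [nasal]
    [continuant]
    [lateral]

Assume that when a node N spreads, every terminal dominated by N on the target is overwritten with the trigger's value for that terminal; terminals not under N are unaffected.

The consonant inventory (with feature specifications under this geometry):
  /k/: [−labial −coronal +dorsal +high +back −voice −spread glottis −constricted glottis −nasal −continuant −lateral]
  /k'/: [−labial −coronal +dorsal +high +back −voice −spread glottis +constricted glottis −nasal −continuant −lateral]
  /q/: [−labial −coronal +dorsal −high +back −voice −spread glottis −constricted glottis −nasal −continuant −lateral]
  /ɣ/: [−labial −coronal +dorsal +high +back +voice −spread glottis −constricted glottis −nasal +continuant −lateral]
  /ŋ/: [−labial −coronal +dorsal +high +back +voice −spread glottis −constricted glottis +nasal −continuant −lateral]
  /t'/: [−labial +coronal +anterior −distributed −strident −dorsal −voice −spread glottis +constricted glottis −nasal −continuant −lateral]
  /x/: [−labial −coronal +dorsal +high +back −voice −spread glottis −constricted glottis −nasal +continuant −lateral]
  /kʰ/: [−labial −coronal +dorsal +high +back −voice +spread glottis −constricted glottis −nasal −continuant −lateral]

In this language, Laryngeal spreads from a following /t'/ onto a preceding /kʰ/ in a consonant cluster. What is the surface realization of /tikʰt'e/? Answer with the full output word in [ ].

Laryngeal immediately or transitively dominates [voice], [spread glottis], [constricted glottis].
Spreading Laryngeal from /t'/ onto /kʰ/ replaces those values with /t'/'s: [−voice], [−spread glottis], [+constricted glottis]. Features outside Laryngeal ([labial], [coronal], [dorsal], …) stay as in /kʰ/.
The resulting bundle matches /k'/ in the inventory; substituting it for /kʰ/ gives [tik't'e].

[tik't'e]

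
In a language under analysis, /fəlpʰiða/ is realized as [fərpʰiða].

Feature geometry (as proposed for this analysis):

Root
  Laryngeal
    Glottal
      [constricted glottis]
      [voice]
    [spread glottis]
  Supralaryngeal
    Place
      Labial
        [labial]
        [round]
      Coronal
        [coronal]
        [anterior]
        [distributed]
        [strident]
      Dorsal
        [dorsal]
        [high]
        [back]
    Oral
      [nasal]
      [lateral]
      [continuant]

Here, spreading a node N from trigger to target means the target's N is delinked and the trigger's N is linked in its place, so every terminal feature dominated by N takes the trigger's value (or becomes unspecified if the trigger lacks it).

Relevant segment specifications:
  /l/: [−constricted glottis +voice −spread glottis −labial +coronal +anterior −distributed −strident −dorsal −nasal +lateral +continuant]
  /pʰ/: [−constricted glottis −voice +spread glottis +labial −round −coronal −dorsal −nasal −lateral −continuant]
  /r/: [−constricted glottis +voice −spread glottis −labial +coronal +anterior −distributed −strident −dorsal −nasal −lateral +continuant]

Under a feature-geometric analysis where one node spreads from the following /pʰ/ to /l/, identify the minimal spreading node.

[lateral]

/l/ and [r] differ in [lateral]; every other specified feature is identical.
With a single altered terminal, the smallest constituent that could spread is that terminal — [lateral].
[continuant] — on which /pʰ/ differs from /l/ — is unchanged, so neither Oral nor anything higher can have spread; the constituent is no larger than [lateral].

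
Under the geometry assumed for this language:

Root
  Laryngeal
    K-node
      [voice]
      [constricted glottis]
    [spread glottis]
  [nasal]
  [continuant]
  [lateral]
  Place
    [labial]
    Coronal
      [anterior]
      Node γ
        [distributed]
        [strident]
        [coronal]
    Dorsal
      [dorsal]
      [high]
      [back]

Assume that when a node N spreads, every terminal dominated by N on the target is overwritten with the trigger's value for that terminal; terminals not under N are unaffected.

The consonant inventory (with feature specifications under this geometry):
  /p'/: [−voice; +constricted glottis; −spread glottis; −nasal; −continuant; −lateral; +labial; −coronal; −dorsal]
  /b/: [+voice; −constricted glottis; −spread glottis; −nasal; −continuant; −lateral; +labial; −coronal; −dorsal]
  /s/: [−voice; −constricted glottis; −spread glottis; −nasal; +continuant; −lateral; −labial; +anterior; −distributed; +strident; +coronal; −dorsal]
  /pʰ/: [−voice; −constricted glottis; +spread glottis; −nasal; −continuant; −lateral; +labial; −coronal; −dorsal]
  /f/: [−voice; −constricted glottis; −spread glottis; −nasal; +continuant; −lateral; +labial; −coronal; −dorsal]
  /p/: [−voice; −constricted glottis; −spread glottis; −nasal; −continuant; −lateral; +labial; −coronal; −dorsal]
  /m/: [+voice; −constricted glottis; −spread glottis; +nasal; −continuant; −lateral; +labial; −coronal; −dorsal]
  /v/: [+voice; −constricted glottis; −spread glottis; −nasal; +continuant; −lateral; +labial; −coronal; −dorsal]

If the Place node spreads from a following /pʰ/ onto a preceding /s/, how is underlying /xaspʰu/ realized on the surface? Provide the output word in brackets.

[xafpʰu]

The Place node dominates the terminals [labial], [anterior], [distributed], [strident], [coronal], [dorsal], [high], [back].
Spreading Place from /pʰ/ onto /s/ replaces those values with /pʰ/'s: [+labial], [−coronal], [−dorsal]. Features outside Place ([voice], [constricted glottis], [spread glottis], …) stay as in /s/.
The resulting bundle matches /f/ in the inventory; substituting it for /s/ gives [xafpʰu].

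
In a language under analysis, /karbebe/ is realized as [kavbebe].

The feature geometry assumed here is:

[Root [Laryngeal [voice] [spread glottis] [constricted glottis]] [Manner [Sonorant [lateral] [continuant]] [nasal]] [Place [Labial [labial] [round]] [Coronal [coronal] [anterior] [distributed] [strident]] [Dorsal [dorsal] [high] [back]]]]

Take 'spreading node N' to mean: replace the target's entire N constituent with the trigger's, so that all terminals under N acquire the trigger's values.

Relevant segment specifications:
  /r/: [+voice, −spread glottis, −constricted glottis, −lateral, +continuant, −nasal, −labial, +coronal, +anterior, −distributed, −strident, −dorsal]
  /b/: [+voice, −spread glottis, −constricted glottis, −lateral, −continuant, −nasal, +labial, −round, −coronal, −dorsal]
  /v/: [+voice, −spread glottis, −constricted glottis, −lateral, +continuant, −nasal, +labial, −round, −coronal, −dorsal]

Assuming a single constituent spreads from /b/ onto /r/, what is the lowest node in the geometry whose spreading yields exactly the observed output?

The alternation /r/ → [v] changes [labial], [round], [coronal], [anterior], [distributed], [strident] and nothing else.
These terminals are all dominated by Place, and no proper subconstituent of Place covers them all; Place is their lowest common ancestor.
If Place spreads, every terminal under it takes /b/'s value, producing [v] as observed.
Since [continuant] is preserved even though /b/ disagrees there, no node above Place spread.

Place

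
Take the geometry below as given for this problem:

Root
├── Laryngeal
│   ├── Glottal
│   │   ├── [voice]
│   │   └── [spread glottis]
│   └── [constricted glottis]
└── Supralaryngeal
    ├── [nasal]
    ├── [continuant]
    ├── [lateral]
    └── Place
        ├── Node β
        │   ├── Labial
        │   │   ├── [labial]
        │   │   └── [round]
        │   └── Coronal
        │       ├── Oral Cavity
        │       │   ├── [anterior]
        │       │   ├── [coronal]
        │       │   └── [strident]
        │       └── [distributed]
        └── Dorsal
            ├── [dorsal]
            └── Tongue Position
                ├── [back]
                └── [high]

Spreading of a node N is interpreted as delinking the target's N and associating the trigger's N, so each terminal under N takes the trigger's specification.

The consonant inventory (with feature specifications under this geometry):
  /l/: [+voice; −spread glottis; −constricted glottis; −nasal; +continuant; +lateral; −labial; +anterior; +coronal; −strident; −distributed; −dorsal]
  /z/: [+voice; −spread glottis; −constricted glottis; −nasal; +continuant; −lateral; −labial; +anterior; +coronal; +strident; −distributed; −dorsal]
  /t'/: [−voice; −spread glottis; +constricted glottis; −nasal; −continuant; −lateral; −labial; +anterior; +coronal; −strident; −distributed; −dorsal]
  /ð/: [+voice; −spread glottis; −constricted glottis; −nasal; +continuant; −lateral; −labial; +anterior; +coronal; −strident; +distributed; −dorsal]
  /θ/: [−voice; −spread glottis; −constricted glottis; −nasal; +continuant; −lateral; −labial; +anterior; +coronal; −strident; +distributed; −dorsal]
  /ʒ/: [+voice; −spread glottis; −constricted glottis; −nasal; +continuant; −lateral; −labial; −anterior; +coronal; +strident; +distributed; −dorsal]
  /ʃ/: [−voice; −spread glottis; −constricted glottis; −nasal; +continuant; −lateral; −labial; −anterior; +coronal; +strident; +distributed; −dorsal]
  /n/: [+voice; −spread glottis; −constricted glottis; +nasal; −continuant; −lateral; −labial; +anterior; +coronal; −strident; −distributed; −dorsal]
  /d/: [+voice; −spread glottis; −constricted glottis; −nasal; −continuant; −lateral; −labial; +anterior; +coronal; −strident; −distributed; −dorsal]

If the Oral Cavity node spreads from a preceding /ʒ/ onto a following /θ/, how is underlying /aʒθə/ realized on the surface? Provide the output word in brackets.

Oral Cavity immediately or transitively dominates [anterior], [coronal], [strident].
After delinking /θ/'s Oral Cavity and linking /ʒ/'s, the affected terminals become [−anterior], [+coronal], [+strident]; [voice], [spread glottis], [constricted glottis], … (outside Oral Cavity) are retained from /θ/.
Among the inventory, only /ʃ/ has exactly this specification, giving the surface form [aʒʃə].

[aʒʃə]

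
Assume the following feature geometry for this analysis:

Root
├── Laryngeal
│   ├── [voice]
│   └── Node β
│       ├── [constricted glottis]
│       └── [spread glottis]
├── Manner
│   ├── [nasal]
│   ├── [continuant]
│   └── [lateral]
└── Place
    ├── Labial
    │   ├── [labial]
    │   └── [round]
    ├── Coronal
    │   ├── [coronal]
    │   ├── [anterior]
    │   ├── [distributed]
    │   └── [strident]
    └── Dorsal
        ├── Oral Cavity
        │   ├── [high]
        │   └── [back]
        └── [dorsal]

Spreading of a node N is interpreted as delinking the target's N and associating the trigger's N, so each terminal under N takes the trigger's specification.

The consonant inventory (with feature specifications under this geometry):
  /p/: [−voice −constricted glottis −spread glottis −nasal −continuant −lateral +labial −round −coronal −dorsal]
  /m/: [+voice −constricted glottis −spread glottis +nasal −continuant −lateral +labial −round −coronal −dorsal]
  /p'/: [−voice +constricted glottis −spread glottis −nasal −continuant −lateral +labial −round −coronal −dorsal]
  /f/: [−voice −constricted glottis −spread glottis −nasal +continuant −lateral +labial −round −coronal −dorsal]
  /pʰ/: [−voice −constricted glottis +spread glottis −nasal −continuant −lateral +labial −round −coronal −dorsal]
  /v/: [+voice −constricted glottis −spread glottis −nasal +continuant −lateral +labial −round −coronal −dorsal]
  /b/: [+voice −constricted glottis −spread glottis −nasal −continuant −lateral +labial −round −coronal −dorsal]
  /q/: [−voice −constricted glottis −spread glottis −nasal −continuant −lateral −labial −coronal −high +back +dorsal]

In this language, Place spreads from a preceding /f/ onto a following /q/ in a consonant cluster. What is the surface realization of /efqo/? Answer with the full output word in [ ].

[efpo]

Terminals under Place in this geometry: [labial], [round], [coronal], [anterior], [distributed], [strident], [high], [back], [dorsal].
After delinking /q/'s Place and linking /f/'s, the affected terminals become [+labial], [−round], [−coronal], [−dorsal]; [voice], [constricted glottis], [spread glottis], … (outside Place) are retained from /q/.
This feature bundle is that of [p], so /efqo/ surfaces as [efpo].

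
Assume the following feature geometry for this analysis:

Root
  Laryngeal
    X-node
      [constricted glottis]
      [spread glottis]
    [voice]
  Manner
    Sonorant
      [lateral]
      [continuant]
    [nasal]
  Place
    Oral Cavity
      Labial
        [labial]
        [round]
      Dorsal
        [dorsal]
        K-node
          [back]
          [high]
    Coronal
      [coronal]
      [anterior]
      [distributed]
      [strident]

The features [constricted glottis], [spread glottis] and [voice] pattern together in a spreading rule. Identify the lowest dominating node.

[constricted glottis] is immediately dominated by X-node.
[spread glottis] is immediately dominated by X-node.
[voice] is immediately dominated by Laryngeal.
These paths first converge at Laryngeal; no daughter of Laryngeal dominates all 3 features, so Laryngeal is the minimal constituent.

Laryngeal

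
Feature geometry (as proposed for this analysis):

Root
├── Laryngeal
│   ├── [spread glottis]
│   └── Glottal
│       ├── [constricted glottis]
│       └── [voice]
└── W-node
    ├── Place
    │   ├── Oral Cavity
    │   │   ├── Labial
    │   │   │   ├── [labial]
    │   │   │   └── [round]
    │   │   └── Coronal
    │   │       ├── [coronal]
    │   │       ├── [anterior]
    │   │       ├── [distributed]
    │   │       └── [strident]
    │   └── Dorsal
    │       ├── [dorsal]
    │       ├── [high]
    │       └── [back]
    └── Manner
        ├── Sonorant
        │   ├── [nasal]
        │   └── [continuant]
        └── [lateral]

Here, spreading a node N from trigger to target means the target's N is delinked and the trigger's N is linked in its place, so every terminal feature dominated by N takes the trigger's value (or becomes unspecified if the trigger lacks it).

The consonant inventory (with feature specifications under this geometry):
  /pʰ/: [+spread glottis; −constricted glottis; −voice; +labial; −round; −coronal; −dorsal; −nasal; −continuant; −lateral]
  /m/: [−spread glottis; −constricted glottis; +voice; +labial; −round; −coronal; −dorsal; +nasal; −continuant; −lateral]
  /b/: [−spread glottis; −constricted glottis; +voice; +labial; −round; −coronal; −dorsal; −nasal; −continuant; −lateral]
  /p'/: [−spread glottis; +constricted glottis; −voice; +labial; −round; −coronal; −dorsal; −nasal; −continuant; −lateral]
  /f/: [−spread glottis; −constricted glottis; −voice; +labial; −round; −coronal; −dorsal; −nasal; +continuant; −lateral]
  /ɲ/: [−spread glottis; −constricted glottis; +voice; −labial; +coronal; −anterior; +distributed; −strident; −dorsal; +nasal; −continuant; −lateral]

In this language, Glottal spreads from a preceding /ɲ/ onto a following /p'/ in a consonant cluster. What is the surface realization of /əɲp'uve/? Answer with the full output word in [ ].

[əɲbuve]

Glottal immediately or transitively dominates [constricted glottis], [voice].
The target acquires /ɲ/'s values for everything under Glottal — [−constricted glottis], [+voice] — while keeping its own [spread glottis], [labial], [round], ….
This feature bundle is that of [b], so /əɲp'uve/ surfaces as [əɲbuve].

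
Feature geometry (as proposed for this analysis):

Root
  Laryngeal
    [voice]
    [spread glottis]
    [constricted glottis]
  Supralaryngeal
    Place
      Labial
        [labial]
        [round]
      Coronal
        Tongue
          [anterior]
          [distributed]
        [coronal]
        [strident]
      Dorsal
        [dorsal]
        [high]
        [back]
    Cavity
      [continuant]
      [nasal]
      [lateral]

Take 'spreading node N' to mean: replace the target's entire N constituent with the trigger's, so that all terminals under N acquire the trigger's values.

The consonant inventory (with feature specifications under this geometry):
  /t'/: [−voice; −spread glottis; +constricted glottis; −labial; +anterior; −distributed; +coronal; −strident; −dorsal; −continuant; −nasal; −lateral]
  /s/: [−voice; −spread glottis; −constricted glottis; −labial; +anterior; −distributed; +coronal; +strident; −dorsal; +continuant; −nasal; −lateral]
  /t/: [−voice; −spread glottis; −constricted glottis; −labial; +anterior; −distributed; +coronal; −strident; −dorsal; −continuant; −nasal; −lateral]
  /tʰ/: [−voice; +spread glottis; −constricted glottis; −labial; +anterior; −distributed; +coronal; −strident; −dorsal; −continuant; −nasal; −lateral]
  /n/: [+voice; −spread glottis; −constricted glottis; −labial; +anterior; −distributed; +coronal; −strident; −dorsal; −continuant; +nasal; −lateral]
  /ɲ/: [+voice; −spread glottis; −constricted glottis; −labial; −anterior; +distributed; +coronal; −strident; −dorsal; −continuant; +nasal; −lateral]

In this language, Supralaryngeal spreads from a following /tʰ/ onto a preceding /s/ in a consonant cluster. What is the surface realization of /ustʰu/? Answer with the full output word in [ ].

[uttʰu]

Supralaryngeal immediately or transitively dominates [labial], [round], [anterior], [distributed], [coronal], [strident], [dorsal], [high], [back], [continuant], [nasal], [lateral].
After delinking /s/'s Supralaryngeal and linking /tʰ/'s, the affected terminals become [−labial], [+anterior], [−distributed], [+coronal], [−strident], [−dorsal], [−continuant], [−nasal], [−lateral]; [voice], [spread glottis], [constricted glottis] (outside Supralaryngeal) are retained from /s/.
The resulting bundle matches /t/ in the inventory; substituting it for /s/ gives [uttʰu].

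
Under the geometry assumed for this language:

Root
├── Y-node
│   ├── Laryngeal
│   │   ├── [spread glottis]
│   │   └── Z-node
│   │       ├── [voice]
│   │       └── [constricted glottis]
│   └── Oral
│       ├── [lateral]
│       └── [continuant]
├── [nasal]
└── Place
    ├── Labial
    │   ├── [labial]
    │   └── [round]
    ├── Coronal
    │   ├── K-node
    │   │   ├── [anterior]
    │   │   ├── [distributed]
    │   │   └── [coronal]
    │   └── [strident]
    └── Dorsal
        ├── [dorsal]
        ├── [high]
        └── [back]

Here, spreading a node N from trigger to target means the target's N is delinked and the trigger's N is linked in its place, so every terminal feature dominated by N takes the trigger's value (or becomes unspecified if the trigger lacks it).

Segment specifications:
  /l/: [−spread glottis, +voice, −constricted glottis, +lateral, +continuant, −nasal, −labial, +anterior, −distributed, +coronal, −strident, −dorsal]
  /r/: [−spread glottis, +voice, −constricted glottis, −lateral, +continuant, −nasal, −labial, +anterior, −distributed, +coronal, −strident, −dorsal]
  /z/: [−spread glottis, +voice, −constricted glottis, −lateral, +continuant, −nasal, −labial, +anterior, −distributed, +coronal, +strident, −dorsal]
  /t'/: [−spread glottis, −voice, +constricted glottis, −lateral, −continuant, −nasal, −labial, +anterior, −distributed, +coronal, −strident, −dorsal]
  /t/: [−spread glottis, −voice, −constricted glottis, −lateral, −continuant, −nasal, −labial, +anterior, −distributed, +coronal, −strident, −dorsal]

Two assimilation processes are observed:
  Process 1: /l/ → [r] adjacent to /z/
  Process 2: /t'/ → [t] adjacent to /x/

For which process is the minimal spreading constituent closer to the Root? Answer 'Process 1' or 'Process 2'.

Process 1

Process 1: the feature that changes is [lateral]; the minimal node is [lateral] (depth 3).
Process 2 alters [constricted glottis]; the lowest dominating node is [constricted glottis] (depth 4 from Root).
[lateral] is closer to Root than [constricted glottis], so Process 1 spreads the higher node.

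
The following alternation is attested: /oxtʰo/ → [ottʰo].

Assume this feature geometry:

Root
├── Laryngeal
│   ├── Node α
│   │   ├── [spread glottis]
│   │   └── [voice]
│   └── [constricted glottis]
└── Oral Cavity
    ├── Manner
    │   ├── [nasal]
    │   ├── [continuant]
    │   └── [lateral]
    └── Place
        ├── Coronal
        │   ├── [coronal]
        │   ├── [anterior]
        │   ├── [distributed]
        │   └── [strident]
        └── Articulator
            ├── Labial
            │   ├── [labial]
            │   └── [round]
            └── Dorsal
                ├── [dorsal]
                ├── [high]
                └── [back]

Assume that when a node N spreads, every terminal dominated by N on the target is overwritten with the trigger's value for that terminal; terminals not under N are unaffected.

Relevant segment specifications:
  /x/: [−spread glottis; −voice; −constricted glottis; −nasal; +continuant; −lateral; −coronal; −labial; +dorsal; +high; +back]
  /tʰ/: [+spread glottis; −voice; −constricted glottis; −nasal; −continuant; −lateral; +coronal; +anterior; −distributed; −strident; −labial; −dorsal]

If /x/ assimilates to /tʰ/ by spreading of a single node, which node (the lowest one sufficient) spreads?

Oral Cavity

Comparing /x/ with its surface form [t], the features that change are [continuant], [coronal], [anterior], [distributed], [strident], [dorsal], [high], [back].
Tracing each changed feature up the tree, the paths first meet at Oral Cavity; any lower node misses at least one of them.
If Oral Cavity spreads, every terminal under it takes /tʰ/'s value, producing [t] as observed.
Since [spread glottis] is preserved even though /tʰ/ disagrees there, no node above Oral Cavity spread.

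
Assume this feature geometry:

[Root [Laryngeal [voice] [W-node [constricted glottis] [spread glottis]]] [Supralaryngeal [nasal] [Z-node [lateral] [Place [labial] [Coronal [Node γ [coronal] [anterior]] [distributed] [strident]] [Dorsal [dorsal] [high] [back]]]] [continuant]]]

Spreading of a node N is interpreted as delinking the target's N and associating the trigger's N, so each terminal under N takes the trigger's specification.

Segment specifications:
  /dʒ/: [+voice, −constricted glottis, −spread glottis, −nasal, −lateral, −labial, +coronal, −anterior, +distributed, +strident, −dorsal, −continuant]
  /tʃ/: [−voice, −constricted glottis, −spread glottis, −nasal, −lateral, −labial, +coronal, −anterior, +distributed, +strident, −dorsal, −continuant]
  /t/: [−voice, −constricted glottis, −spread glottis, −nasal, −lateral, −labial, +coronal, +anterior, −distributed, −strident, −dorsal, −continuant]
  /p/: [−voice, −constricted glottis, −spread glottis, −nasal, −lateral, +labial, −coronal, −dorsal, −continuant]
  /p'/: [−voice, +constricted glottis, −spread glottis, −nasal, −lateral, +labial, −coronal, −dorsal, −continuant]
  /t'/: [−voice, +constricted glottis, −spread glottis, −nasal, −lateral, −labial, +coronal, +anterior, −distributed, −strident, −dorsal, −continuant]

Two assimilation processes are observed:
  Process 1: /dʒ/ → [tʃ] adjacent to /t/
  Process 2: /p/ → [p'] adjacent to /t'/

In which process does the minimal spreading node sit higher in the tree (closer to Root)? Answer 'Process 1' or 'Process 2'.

Process 1

Process 1 alters [voice]; the lowest dominating node is [voice] (depth 2 from Root).
Process 2: the feature that changes is [constricted glottis]; the minimal node is [constricted glottis] (depth 3).
[voice] is closer to Root than [constricted glottis], so Process 1 spreads the higher node.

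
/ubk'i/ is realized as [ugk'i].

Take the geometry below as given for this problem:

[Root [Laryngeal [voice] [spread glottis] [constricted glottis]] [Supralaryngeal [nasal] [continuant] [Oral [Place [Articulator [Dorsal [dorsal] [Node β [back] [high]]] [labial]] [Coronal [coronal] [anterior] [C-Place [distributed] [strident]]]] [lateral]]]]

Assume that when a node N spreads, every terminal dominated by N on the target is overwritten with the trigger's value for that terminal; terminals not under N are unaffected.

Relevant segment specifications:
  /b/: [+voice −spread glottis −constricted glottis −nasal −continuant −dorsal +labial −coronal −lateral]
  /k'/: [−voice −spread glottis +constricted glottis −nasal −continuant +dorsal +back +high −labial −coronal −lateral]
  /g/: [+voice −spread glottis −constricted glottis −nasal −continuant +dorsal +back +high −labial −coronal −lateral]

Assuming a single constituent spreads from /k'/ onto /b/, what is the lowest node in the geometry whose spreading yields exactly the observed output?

/b/ and [g] differ in [labial], [dorsal], [high], [back]; every other specified feature is identical.
In this geometry the lowest node dominating all of them is Articulator: every daughter of Articulator dominates only a proper subset, so no lower node suffices.
Delinking /b/'s Articulator and associating /k'/'s Articulator gives precisely the feature bundle of [g].
[constricted glottis], [voice] stay as in /b/ although /k'/ differs there, so no node dominating them spread; among the remaining candidates Articulator is the lowest that derives the output.

Articulator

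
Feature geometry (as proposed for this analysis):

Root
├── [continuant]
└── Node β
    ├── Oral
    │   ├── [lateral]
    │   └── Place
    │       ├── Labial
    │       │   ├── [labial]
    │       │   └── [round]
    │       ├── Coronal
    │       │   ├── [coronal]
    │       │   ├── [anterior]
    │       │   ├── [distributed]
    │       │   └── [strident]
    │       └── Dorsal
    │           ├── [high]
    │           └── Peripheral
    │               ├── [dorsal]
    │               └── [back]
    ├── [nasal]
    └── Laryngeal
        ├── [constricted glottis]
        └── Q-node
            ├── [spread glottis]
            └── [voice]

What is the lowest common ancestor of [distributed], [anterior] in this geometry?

Coronal

[distributed]: Root ▹ Node β ▹ Oral ▹ Place ▹ Coronal ▹ [distributed].
[anterior]: Root ▹ Node β ▹ Oral ▹ Place ▹ Coronal ▹ [anterior].
The listed terminals split across distinct daughters of Coronal, so Coronal itself is the smallest node containing them all.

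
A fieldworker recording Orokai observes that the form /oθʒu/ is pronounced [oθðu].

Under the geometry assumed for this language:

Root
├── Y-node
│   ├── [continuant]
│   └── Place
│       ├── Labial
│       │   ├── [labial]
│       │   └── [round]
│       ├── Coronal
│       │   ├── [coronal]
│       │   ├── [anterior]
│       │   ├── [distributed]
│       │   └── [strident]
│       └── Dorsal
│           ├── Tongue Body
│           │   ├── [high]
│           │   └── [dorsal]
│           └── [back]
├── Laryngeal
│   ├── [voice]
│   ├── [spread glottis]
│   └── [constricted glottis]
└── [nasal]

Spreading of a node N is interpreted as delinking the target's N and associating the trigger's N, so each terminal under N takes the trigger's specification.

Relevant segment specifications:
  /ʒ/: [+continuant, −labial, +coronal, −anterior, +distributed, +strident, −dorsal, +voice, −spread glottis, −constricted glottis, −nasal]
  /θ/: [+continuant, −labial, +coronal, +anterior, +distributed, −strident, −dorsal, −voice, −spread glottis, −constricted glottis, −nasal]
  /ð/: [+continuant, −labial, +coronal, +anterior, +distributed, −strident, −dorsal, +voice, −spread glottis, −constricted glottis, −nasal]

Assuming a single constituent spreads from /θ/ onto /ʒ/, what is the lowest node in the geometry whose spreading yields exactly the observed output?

Coronal

Feature comparison: [anterior], [strident] differ between /ʒ/ and [ð]; the remaining terminals match.
These terminals are all dominated by Coronal, and no proper subconstituent of Coronal covers them all; Coronal is their lowest common ancestor.
Delinking /ʒ/'s Coronal and associating /θ/'s Coronal gives precisely the feature bundle of [ð].
[voice], a feature on which the two segments disagree outside Coronal, is unchanged — nothing dominating it spread, and Coronal is the minimal sufficient constituent.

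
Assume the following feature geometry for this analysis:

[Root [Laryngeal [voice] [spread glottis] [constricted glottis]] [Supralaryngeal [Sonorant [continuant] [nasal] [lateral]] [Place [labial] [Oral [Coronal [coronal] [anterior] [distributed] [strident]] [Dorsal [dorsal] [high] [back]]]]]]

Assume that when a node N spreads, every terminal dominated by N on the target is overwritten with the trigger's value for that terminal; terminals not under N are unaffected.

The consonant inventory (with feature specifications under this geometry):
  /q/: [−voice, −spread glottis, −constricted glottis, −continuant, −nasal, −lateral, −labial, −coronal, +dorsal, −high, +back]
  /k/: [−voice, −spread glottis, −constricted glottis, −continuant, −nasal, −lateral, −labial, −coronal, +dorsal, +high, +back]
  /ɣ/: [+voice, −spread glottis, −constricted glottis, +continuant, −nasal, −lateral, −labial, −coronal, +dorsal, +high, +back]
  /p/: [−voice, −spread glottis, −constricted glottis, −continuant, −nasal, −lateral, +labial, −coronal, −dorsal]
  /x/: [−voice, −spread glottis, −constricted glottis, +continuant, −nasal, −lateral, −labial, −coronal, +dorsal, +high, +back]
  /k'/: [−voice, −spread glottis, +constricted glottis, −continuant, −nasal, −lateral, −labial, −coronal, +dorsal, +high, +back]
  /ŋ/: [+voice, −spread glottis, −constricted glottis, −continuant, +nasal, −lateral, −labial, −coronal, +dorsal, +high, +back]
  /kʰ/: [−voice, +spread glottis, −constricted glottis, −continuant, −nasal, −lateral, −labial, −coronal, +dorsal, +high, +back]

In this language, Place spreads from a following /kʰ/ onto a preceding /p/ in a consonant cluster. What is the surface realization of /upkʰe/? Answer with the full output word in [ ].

[ukkʰe]

The Place node dominates the terminals [labial], [coronal], [anterior], [distributed], [strident], [dorsal], [high], [back].
After delinking /p/'s Place and linking /kʰ/'s, the affected terminals become [−labial], [−coronal], [+dorsal], [+high], [+back]; [voice], [spread glottis], [constricted glottis], … (outside Place) are retained from /p/.
This feature bundle is that of [k], so /upkʰe/ surfaces as [ukkʰe].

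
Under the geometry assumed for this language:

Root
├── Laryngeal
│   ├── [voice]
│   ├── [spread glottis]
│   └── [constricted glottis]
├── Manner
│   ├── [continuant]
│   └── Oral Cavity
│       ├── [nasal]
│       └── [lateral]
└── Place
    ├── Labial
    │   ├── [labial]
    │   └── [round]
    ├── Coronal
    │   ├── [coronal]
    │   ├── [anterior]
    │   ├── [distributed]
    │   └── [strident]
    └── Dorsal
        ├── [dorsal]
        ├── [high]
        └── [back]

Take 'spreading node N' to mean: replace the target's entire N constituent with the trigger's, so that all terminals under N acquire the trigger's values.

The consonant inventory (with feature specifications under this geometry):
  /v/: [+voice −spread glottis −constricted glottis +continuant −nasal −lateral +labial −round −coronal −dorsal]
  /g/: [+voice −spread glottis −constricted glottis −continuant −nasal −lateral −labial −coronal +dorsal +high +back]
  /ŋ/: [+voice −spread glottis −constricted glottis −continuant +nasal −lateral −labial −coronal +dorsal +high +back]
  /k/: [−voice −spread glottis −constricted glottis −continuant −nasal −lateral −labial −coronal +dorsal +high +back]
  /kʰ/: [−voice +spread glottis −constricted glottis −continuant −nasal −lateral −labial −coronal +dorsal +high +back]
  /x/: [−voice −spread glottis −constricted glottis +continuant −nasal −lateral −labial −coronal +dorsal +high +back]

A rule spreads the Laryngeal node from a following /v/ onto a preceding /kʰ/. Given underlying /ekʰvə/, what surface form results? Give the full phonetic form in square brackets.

The Laryngeal node dominates the terminals [voice], [spread glottis], [constricted glottis].
The target acquires /v/'s values for everything under Laryngeal — [+voice], [−spread glottis], [−constricted glottis] — while keeping its own [continuant], [nasal], [lateral], ….
Among the inventory, only /g/ has exactly this specification, giving the surface form [egvə].

[egvə]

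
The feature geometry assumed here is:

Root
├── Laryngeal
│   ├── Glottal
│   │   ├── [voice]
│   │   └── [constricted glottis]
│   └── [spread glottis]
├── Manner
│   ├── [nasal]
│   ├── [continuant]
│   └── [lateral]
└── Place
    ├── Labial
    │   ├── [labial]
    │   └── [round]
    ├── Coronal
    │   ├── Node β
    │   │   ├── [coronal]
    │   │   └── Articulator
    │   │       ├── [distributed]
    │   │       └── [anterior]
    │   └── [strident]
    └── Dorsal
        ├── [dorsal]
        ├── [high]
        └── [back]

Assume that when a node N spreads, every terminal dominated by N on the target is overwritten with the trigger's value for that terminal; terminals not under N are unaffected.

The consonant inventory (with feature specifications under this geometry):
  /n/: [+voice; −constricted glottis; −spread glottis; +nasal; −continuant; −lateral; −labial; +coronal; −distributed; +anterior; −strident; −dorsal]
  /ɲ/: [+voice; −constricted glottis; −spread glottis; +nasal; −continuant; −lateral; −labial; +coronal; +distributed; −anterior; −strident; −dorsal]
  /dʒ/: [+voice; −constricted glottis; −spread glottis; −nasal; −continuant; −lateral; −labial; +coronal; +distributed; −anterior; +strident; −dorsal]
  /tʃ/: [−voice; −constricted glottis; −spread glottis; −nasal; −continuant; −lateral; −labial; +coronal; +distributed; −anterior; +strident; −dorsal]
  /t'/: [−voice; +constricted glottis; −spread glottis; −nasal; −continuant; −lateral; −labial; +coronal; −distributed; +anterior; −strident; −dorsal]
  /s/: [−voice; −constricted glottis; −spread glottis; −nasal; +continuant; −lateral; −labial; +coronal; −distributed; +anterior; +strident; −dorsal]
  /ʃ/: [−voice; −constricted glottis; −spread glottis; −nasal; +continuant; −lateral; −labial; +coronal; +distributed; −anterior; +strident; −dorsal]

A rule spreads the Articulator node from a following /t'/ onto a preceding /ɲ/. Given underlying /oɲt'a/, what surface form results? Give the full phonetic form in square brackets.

Terminals under Articulator in this geometry: [distributed], [anterior].
Spreading Articulator from /t'/ onto /ɲ/ replaces those values with /t'/'s: [−distributed], [+anterior]. Features outside Articulator ([voice], [constricted glottis], [spread glottis], …) stay as in /ɲ/.
Among the inventory, only /n/ has exactly this specification, giving the surface form [ont'a].

[ont'a]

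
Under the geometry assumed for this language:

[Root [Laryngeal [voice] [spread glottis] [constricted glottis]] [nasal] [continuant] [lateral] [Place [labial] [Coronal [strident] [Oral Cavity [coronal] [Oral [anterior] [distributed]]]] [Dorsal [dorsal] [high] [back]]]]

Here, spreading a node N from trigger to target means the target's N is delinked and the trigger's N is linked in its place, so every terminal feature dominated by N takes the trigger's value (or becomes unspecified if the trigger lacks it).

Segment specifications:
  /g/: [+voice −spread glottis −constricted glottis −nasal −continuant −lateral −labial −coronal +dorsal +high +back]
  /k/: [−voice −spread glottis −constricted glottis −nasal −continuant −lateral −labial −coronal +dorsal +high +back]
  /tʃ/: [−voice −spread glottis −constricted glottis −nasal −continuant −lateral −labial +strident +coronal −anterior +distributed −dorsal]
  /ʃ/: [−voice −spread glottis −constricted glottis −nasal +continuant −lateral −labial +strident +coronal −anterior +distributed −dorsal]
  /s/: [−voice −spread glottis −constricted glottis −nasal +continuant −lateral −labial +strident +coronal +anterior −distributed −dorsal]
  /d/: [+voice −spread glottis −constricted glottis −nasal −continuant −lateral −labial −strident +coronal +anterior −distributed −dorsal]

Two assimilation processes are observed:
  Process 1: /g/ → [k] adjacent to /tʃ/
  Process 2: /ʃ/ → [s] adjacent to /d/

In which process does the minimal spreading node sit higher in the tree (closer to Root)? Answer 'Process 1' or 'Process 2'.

Process 1

In Process 1, [voice] changes, so the minimal spreading node is [voice] at depth 2.
Process 2 alters [anterior], [distributed]; the lowest common ancestor is Oral (depth 4 from Root).
Depth 2 < depth 4; Process 1 involves the structurally higher constituent [voice].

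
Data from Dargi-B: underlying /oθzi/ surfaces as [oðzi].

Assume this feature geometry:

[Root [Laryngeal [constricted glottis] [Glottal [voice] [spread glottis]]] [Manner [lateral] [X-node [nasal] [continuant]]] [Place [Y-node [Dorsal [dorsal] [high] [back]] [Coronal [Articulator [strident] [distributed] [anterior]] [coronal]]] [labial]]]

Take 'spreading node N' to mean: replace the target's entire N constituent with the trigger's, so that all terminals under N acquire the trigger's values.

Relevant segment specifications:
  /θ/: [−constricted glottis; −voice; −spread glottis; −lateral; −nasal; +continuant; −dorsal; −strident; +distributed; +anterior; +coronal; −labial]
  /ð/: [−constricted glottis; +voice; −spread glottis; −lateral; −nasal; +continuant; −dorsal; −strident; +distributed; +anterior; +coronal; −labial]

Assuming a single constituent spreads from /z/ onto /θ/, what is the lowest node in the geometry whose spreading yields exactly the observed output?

The alternation /θ/ → [ð] changes [voice] and nothing else.
Since just one terminal is affected and it takes /z/'s value, spreading the terminal [voice] alone is sufficient and minimal.
[strident], [distributed] stay as in /θ/ although /z/ differs there, so no node dominating them spread; among the remaining candidates [voice] is the lowest that derives the output.

[voice]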